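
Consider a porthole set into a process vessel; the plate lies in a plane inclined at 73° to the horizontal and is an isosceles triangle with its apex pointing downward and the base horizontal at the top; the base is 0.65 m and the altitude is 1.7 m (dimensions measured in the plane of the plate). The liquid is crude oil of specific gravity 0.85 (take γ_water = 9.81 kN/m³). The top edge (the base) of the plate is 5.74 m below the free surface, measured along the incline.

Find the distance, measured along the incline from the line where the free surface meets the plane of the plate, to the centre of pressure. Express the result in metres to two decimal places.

y_p = 6.33 m

γ = 0.85 × 9.81 = 8.3385 kN/m³.
Let θ = 73° be the plate's angle to the horizontal; measure y along the incline from where the plane meets the free surface. Vertical depth h = y·sinθ with sinθ = 0.956305.
With the apex down, the centroid sits h/3 = 1.7/3 = 0.566667 m below the base (the top edge), so y_c = 5.74 + 0.566667 = 6.30667 m and h_c = 6.30667 × 0.956305 = 6.0311 m.
A = ½ × 0.65 × 1.7 = 0.5525 m².
Resultant F = γ·h_c·A = 8.3385 × 6.0311 × 0.5525 = 27.7854 kN.
I_c = b·h³/36 = 0.65 × 1.7³/36 = 0.0887069 m⁴.
Centre of pressure: y_p = y_c + I_c/(y_c·A) = 6.30667 + 0.0887069/(6.30667 × 0.5525) = 6.30667 + 0.025458 = 6.33213 m along the plane.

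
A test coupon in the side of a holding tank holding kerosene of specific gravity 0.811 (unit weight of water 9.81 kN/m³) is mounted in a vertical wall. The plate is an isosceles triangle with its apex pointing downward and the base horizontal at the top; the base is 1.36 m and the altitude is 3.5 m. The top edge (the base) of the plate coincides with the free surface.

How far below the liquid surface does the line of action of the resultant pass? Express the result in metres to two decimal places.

γ = 0.811 × 9.81 = 7.95591 kN/m³.
With the apex down, the centroid sits h/3 = 3.5/3 = 1.16667 m below the base (the top edge), so the centroid depth is h_c = 1.16667 m.
A = ½ × 1.36 × 3.5 = 2.38 m².
Resultant F = γ·h_c·A = 7.95591 × 1.16667 × 2.38 = 22.091 kN.
I_c = b·h³/36 = 1.36 × 3.5³/36 = 1.61972 m⁴.
Centre of pressure: y_p = y_c + I_c/(y_c·A) = 1.16667 + 1.61972/(1.16667 × 2.38) = 1.16667 + 0.583331 = 1.75 m along the plane.

h_p = 1.75 m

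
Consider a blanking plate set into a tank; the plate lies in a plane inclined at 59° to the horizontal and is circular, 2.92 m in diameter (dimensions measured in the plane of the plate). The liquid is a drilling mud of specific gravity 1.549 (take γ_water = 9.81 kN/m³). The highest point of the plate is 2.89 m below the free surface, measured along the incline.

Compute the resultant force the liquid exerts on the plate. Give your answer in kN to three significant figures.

γ = 1.549 × 9.81 = 15.19569 kN/m³.
Let θ = 59° be the plate's angle to the horizontal; measure y along the incline from where the plane meets the free surface. Vertical depth h = y·sinθ with sinθ = 0.857167.
The centroid is at the centre, 1.46 m below the top of the plate, so y_c = 2.89 + 1.46 = 4.35 m and h_c = 4.35 × 0.857167 = 3.72868 m.
A = π(1.46)² = 6.69662 m².
Resultant F = γ·h_c·A = 15.19569 × 3.72868 × 6.69662 = 379.43 kN.

F ≈ 379 kN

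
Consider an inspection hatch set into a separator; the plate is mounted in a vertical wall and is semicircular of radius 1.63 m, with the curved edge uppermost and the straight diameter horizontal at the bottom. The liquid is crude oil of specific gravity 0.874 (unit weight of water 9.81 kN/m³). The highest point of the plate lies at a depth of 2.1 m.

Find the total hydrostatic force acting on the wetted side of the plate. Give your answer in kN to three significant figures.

F ≈ 109 kN

γ = 0.874 × 9.81 = 8.57394 kN/m³.
The centroid lies 4r/(3π) = 0.691793 m above the diameter, so r − 4r/(3π) = 1.63 − 0.691793 = 0.938207 m below the topmost point, so the centroid depth is h_c = 2.1 + 0.938207 = 3.03821 m.
A = πr²/2 = π × 1.63²/2 = 4.17345 m².
Resultant F = γ·h_c·A = 8.57394 × 3.03821 × 4.17345 = 108.716 kN.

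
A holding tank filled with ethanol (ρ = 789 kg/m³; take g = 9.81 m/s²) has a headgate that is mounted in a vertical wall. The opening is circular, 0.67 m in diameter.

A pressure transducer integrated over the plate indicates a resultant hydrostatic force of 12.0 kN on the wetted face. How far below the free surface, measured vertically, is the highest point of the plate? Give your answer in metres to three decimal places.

d_top ≈ 4.062 m

γ = ρg = 789 × 9.81 / 1000 = 7.74009 kN/m³.
A = π(0.335)² = 0.352565 m².
From F = γ·h_c·A, the centroid depth is h_c = 12.0/(7.74009 × 0.352565) = 4.3974 m.
The centroid is at the centre, 0.335 m below the top of the plate, so the highest point sits at h_top = 4.3974 − 0.335 = 4.0624 m below the surface.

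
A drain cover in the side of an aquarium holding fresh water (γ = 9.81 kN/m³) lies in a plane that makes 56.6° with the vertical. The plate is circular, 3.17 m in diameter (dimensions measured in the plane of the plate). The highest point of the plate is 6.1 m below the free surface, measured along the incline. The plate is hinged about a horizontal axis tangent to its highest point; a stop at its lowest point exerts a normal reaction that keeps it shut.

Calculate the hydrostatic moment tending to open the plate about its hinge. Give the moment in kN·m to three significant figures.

M ≈ 546 kN·m

γ = 9.81 kN/m³.
The plate makes 56.6° with the vertical, i.e. θ = 90° − 56.6° = 33.4° to the horizontal. Measuring y along the incline from the free-surface line, vertical depth h = y·sinθ with sinθ = 0.550481.
The centroid is at the centre, 1.585 m below the top of the plate, so y_c = 6.1 + 1.585 = 7.685 m and h_c = 7.685 × 0.550481 = 4.23045 m.
A = π(1.585)² = 7.89239 m².
Resultant F = γ·h_c·A = 9.81 × 4.23045 × 7.89239 = 327.54 kN.
I_c = πr⁴/4 = π × 1.585⁴/4 = 4.95686 m⁴.
Centre of pressure: y_p = y_c + I_c/(y_c·A) = 7.685 + 4.95686/(7.685 × 7.89239) = 7.685 + 0.0817249 = 7.76672 m along the plane.
The resultant acts 1.585 + 0.0817249 = 1.66672 m (along the plate) below the hinge at the top edge, so the moment about the hinge is M = F × 1.66672 = 327.54 × 1.66672 = 545.917 kN·m.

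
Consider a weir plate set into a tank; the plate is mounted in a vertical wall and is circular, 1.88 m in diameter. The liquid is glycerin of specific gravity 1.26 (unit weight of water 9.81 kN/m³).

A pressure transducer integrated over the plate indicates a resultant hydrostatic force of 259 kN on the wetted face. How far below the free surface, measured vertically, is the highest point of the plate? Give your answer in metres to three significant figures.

d_top ≈ 6.61 m

γ = 1.26 × 9.81 = 12.3606 kN/m³.
A = π(0.94)² = 2.77591 m².
From F = γ·h_c·A, the centroid depth is h_c = 259/(12.3606 × 2.77591) = 7.5484 m.
The centroid is at the centre, 0.94 m below the top of the plate, so the highest point sits at h_top = 7.5484 − 0.94 = 6.6084 m below the surface.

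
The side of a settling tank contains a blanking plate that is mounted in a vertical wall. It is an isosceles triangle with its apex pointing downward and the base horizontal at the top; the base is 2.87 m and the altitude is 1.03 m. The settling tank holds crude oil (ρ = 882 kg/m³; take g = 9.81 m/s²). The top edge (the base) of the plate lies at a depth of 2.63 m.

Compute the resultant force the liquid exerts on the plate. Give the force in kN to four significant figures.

γ = ρg = 882 × 9.81 / 1000 = 8.65242 kN/m³.
With the apex down, the centroid sits h/3 = 1.03/3 = 0.343333 m below the base (the top edge), so the centroid depth is h_c = 2.63 + 0.343333 = 2.97333 m.
A = ½ × 2.87 × 1.03 = 1.47805 m².
Resultant F = γ·h_c·A = 8.65242 × 2.97333 × 1.47805 = 38.0251 kN.

F ≈ 38.03 kN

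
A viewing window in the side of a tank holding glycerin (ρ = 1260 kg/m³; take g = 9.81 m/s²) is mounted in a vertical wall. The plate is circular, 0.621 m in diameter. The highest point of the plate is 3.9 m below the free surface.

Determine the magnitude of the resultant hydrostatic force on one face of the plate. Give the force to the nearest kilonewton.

γ = ρg = 1260 × 9.81 / 1000 = 12.3606 kN/m³.
The centroid is at the centre, 0.3105 m below the top of the plate, so the centroid depth is h_c = 3.9 + 0.3105 = 4.2105 m.
A = π(0.3105)² = 0.302882 m².
Resultant F = γ·h_c·A = 12.3606 × 4.2105 × 0.302882 = 15.7633 kN.

F ≈ 16 kN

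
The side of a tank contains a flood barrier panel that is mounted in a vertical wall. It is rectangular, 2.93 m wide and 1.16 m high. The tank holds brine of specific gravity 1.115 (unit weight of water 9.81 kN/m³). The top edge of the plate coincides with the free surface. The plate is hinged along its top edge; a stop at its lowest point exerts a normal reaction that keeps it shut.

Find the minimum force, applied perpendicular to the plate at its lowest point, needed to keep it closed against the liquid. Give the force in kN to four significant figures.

P ≈ 14.37 kN

γ = 1.115 × 9.81 = 10.93815 kN/m³.
The centroid lies 1.16/2 = 0.58 m below the top edge, so the centroid depth is h_c = 0.58 m.
A = 2.93 × 1.16 = 3.3988 m².
Resultant F = γ·h_c·A = 10.93815 × 0.58 × 3.3988 = 21.5624 kN.
I_c = b·h³/12 = 2.93 × 1.16³/12 = 0.381119 m⁴.
Centre of pressure: y_p = y_c + I_c/(y_c·A) = 0.58 + 0.381119/(0.58 × 3.3988) = 0.58 + 0.193333 = 0.773333 m along the plane.
The resultant acts 0.58 + 0.193333 = 0.773333 m (along the plate) below the hinge at the top edge, so the moment about the hinge is M = F × 0.773333 = 21.5624 × 0.773333 = 16.6749 kN·m.
A normal force at the bottom, 1.16 m from the hinge, must supply this moment: P = 16.6749/1.16 = 14.3749 kN.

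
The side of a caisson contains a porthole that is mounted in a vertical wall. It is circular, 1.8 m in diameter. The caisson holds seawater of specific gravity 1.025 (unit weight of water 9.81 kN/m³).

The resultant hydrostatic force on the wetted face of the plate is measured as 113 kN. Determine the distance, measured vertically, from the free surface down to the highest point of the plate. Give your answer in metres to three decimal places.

γ = 1.025 × 9.81 = 10.05525 kN/m³.
A = π(0.9)² = 2.54469 m².
From F = γ·h_c·A, the centroid depth is h_c = 113/(10.05525 × 2.54469) = 4.41622 m.
The centroid is at the centre, 0.9 m below the top of the plate, so the highest point sits at h_top = 4.41622 − 0.9 = 3.51622 m below the surface.

d_top ≈ 3.516 m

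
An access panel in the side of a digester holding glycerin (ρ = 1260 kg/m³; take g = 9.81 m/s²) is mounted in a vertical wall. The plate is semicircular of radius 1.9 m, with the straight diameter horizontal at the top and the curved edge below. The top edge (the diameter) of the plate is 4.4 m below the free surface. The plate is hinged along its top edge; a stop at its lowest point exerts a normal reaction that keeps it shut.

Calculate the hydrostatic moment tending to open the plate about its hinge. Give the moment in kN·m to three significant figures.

γ = ρg = 1260 × 9.81 / 1000 = 12.3606 kN/m³.
The centroid of a semicircle lies 4r/(3π) = 0.806385 m from the diameter, here below the top edge, so the centroid depth is h_c = 4.4 + 0.806385 = 5.20639 m.
A = πr²/2 = π × 1.9²/2 = 5.67057 m².
Resultant F = γ·h_c·A = 12.3606 × 5.20639 × 5.67057 = 364.924 kN.
I_c = (π/8 − 8/(9π))·r⁴ = 0.109757 × 1.9⁴ = 1.43036 m⁴.
Centre of pressure: y_p = y_c + I_c/(y_c·A) = 5.20639 + 1.43036/(5.20639 × 5.67057) = 5.20639 + 0.0484487 = 5.25484 m along the plane.
The resultant acts 0.806385 + 0.0484487 = 0.854834 m (along the plate) below the hinge at the top edge, so the moment about the hinge is M = F × 0.854834 = 364.924 × 0.854834 = 311.949 kN·m.

M ≈ 312 kN·m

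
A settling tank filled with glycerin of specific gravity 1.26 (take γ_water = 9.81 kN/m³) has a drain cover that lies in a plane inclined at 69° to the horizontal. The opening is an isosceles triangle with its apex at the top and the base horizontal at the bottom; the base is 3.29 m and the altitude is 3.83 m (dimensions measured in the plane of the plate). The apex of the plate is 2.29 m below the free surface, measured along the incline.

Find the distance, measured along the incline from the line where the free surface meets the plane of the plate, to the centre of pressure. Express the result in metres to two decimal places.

γ = 1.26 × 9.81 = 12.3606 kN/m³.
Let θ = 69° be the plate's angle to the horizontal; measure y along the incline from where the plane meets the free surface. Vertical depth h = y·sinθ with sinθ = 0.933580.
With the apex up, the centroid sits 2h/3 = 2 × 3.83/3 = 2.55333 m below the apex, so y_c = 2.29 + 2.55333 = 4.84333 m and h_c = 4.84333 × 0.933580 = 4.52164 m.
A = ½ × 3.29 × 3.83 = 6.30035 m².
Resultant F = γ·h_c·A = 12.3606 × 4.52164 × 6.30035 = 352.128 kN.
I_c = b·h³/36 = 3.29 × 3.83³/36 = 5.1344 m⁴.
Centre of pressure: y_p = y_c + I_c/(y_c·A) = 4.84333 + 5.1344/(4.84333 × 6.30035) = 4.84333 + 0.16826 = 5.01159 m along the plane.

y_p = 5.01 m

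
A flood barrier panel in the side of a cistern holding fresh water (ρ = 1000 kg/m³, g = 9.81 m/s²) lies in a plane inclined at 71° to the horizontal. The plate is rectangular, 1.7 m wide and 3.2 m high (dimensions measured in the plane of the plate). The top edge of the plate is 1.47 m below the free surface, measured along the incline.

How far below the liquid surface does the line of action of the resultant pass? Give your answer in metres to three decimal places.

h_p = 3.166 m

γ = ρg = 1000 × 9.81 = 9810 N/m³ = 9.81 kN/m³.
Let θ = 71° be the plate's angle to the horizontal; measure y along the incline from where the plane meets the free surface. Vertical depth h = y·sinθ with sinθ = 0.945519.
The centroid lies 3.2/2 = 1.6 m below the top edge, so y_c = 1.47 + 1.6 = 3.07 m and h_c = 3.07 × 0.945519 = 2.90274 m.
A = 1.7 × 3.2 = 5.44 m².
Resultant F = γ·h_c·A = 9.81 × 2.90274 × 5.44 = 154.909 kN.
I_c = b·h³/12 = 1.7 × 3.2³/12 = 4.64213 m⁴.
Centre of pressure: y_p = y_c + I_c/(y_c·A) = 3.07 + 4.64213/(3.07 × 5.44) = 3.07 + 0.277959 = 3.34796 m along the plane.
Vertically, h_p = y_p·sinθ = 3.34796 × 0.945519 = 3.16556 m.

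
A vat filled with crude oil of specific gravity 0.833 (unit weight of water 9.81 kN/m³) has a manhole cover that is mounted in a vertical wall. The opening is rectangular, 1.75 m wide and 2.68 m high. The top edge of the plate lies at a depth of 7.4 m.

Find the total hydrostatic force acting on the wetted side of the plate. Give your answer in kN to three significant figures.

F ≈ 335 kN

γ = 0.833 × 9.81 = 8.17173 kN/m³.
The centroid lies 2.68/2 = 1.34 m below the top edge, so the centroid depth is h_c = 7.4 + 1.34 = 8.74 m.
A = 1.75 × 2.68 = 4.69 m².
Resultant F = γ·h_c·A = 8.17173 × 8.74 × 4.69 = 334.964 kN.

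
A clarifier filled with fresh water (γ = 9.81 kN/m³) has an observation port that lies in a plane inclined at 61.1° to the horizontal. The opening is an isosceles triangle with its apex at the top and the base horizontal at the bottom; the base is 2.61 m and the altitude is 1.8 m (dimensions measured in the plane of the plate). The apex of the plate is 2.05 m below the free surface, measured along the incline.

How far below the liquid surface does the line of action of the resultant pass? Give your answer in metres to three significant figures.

γ = 9.81 kN/m³.
Let θ = 61.1° be the plate's angle to the horizontal; measure y along the incline from where the plane meets the free surface. Vertical depth h = y·sinθ with sinθ = 0.875465.
With the apex up, the centroid sits 2h/3 = 2 × 1.8/3 = 1.2 m below the apex, so y_c = 2.05 + 1.2 = 3.25 m and h_c = 3.25 × 0.875465 = 2.84526 m.
A = ½ × 2.61 × 1.8 = 2.349 m².
Resultant F = γ·h_c·A = 9.81 × 2.84526 × 2.349 = 65.5653 kN.
I_c = b·h³/36 = 2.61 × 1.8³/36 = 0.42282 m⁴.
Centre of pressure: y_p = y_c + I_c/(y_c·A) = 3.25 + 0.42282/(3.25 × 2.349) = 3.25 + 0.0553846 = 3.30538 m along the plane.
Vertically, h_p = y_p·sinθ = 3.30538 × 0.875465 = 2.89374 m.

h_p = 2.89 m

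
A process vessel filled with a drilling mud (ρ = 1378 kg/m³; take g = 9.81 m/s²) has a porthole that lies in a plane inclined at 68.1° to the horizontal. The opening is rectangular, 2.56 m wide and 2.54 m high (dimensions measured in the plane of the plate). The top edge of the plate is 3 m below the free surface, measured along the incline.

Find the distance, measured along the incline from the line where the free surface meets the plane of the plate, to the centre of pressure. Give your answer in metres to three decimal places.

γ = ρg = 1378 × 9.81 / 1000 = 13.51818 kN/m³.
Let θ = 68.1° be the plate's angle to the horizontal; measure y along the incline from where the plane meets the free surface. Vertical depth h = y·sinθ with sinθ = 0.927836.
The centroid lies 2.54/2 = 1.27 m below the top edge, so y_c = 3 + 1.27 = 4.27 m and h_c = 4.27 × 0.927836 = 3.96186 m.
A = 2.56 × 2.54 = 6.5024 m².
Resultant F = γ·h_c·A = 13.51818 × 3.96186 × 6.5024 = 348.25 kN.
I_c = b·h³/12 = 2.56 × 2.54³/12 = 3.49591 m⁴.
Centre of pressure: y_p = y_c + I_c/(y_c·A) = 4.27 + 3.49591/(4.27 × 6.5024) = 4.27 + 0.12591 = 4.39591 m along the plane.

y_p = 4.396 m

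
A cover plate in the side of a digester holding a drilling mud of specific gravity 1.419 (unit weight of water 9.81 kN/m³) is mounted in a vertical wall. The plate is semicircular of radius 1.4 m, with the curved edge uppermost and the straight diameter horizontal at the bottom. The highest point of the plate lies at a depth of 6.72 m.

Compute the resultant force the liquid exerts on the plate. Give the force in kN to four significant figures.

F ≈ 322.5 kN

γ = 1.419 × 9.81 = 13.92039 kN/m³.
The centroid lies 4r/(3π) = 0.594178 m above the diameter, so r − 4r/(3π) = 1.4 − 0.594178 = 0.805822 m below the topmost point, so the centroid depth is h_c = 6.72 + 0.805822 = 7.52582 m.
A = πr²/2 = π × 1.4²/2 = 3.07876 m².
Resultant F = γ·h_c·A = 13.92039 × 7.52582 × 3.07876 = 322.538 kN.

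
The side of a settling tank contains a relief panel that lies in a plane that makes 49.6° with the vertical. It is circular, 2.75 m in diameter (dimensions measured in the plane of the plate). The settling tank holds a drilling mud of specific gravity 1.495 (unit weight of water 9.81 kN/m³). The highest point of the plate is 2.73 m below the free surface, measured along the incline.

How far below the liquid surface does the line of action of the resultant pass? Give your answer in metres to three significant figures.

γ = 1.495 × 9.81 = 14.66595 kN/m³.
The plate makes 49.6° with the vertical, i.e. θ = 90° − 49.6° = 40.4° to the horizontal. Measuring y along the incline from the free-surface line, vertical depth h = y·sinθ with sinθ = 0.648120.
The centroid is at the centre, 1.375 m below the top of the plate, so y_c = 2.73 + 1.375 = 4.105 m and h_c = 4.105 × 0.648120 = 2.66053 m.
A = π(1.375)² = 5.93957 m².
Resultant F = γ·h_c·A = 14.66595 × 2.66053 × 5.93957 = 231.757 kN.
I_c = πr⁴/4 = π × 1.375⁴/4 = 2.80738 m⁴.
Centre of pressure: y_p = y_c + I_c/(y_c·A) = 4.105 + 2.80738/(4.105 × 5.93957) = 4.105 + 0.115142 = 4.22014 m along the plane.
Vertically, h_p = y_p·sinθ = 4.22014 × 0.648120 = 2.73516 m.

h_p = 2.74 m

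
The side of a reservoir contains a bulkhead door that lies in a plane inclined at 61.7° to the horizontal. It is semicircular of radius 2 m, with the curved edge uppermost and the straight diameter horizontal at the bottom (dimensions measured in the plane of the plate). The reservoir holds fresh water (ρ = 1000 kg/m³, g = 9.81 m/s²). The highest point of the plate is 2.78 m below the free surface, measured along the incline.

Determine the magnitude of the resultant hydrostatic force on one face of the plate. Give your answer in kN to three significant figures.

F ≈ 213 kN

γ = ρg = 1000 × 9.81 = 9810 N/m³ = 9.81 kN/m³.
Let θ = 61.7° be the plate's angle to the horizontal; measure y along the incline from where the plane meets the free surface. Vertical depth h = y·sinθ with sinθ = 0.880477.
The centroid lies 4r/(3π) = 0.848826 m above the diameter, so r − 4r/(3π) = 2 − 0.848826 = 1.15117 m below the topmost point, so y_c = 2.78 + 1.15117 = 3.93117 m and h_c = 3.93117 × 0.880477 = 3.4613 m.
A = πr²/2 = π × 2²/2 = 6.28319 m².
Resultant F = γ·h_c·A = 9.81 × 3.4613 × 6.28319 = 213.348 kN.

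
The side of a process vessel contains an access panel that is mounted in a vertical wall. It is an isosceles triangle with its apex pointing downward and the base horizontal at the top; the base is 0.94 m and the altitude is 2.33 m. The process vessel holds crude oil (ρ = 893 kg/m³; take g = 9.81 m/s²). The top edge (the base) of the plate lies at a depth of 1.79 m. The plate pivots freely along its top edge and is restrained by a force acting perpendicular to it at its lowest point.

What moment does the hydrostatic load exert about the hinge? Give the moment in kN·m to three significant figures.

γ = ρg = 893 × 9.81 / 1000 = 8.76033 kN/m³.
With the apex down, the centroid sits h/3 = 2.33/3 = 0.776667 m below the base (the top edge), so the centroid depth is h_c = 1.79 + 0.776667 = 2.56667 m.
A = ½ × 0.94 × 2.33 = 1.0951 m².
Resultant F = γ·h_c·A = 8.76033 × 2.56667 × 1.0951 = 24.6232 kN.
I_c = b·h³/36 = 0.94 × 2.33³/36 = 0.330288 m⁴.
Centre of pressure: y_p = y_c + I_c/(y_c·A) = 2.56667 + 0.330288/(2.56667 × 1.0951) = 2.56667 + 0.117508 = 2.68418 m along the plane.
The resultant acts 0.776667 + 0.117508 = 0.894175 m (along the plate) below the hinge at the top edge, so the moment about the hinge is M = F × 0.894175 = 24.6232 × 0.894175 = 22.0174 kN·m.

M ≈ 22.0 kN·m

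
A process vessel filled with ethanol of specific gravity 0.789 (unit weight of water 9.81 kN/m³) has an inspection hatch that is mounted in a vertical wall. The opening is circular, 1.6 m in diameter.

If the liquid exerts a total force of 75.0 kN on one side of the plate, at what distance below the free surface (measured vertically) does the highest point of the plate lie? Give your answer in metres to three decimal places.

d_top ≈ 4.019 m

γ = 0.789 × 9.81 = 7.74009 kN/m³.
A = π(0.8)² = 2.01062 m².
From F = γ·h_c·A, the centroid depth is h_c = 75.0/(7.74009 × 2.01062) = 4.81931 m.
The centroid is at the centre, 0.8 m below the top of the plate, so the highest point sits at h_top = 4.81931 − 0.8 = 4.01931 m below the surface.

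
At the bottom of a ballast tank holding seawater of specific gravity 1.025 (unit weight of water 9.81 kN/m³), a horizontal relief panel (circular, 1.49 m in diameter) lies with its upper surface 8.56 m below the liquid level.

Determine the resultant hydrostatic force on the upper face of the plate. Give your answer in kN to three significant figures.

γ = 1.025 × 9.81 = 10.05525 kN/m³.
The plate is horizontal, so pressure is uniform at p = γ·h = 10.05525 × 8.56 = 86.0729 kN/m².
A = π(0.745)² = 1.74366 m².
F = p·A = 86.0729 × 1.74366 = 150.082 kN.

F ≈ 150 kN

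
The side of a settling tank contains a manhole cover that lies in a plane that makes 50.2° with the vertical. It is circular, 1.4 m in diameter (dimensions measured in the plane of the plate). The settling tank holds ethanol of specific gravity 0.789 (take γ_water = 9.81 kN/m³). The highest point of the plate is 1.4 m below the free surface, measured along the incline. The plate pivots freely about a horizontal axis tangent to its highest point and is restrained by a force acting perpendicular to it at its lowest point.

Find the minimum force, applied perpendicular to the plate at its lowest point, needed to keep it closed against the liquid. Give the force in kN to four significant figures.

P ≈ 8.676 kN

γ = 0.789 × 9.81 = 7.74009 kN/m³.
The plate makes 50.2° with the vertical, i.e. θ = 90° − 50.2° = 39.8° to the horizontal. Measuring y along the incline from the free-surface line, vertical depth h = y·sinθ with sinθ = 0.640110.
The centroid is at the centre, 0.7 m below the top of the plate, so y_c = 1.4 + 0.7 = 2.1 m and h_c = 2.1 × 0.640110 = 1.34423 m.
A = π(0.7)² = 1.53938 m².
Resultant F = γ·h_c·A = 7.74009 × 1.34423 × 1.53938 = 16.0164 kN.
I_c = πr⁴/4 = π × 0.7⁴/4 = 0.188574 m⁴.
Centre of pressure: y_p = y_c + I_c/(y_c·A) = 2.1 + 0.188574/(2.1 × 1.53938) = 2.1 + 0.0583333 = 2.15833 m along the plane.
The resultant acts 0.7 + 0.0583333 = 0.758333 m (along the plate) below the hinge at the top edge, so the moment about the hinge is M = F × 0.758333 = 16.0164 × 0.758333 = 12.1458 kN·m.
A normal force at the bottom, 1.4 m from the hinge, must supply this moment: P = 12.1458/1.4 = 8.67557 kN.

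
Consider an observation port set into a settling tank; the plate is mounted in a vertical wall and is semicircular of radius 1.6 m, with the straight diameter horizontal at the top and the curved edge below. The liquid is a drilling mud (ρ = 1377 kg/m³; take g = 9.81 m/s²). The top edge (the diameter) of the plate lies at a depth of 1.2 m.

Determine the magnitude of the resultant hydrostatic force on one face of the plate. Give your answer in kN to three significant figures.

F ≈ 102 kN

γ = ρg = 1377 × 9.81 / 1000 = 13.50837 kN/m³.
The centroid of a semicircle lies 4r/(3π) = 0.679061 m from the diameter, here below the top edge, so the centroid depth is h_c = 1.2 + 0.679061 = 1.87906 m.
A = πr²/2 = π × 1.6²/2 = 4.02124 m².
Resultant F = γ·h_c·A = 13.50837 × 1.87906 × 4.02124 = 102.071 kN.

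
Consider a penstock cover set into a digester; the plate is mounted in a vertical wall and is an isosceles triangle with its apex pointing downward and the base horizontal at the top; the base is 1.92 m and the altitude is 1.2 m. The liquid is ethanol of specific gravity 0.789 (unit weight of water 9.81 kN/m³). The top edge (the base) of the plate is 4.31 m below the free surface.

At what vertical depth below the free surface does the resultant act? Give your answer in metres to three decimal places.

h_p = 4.727 m

γ = 0.789 × 9.81 = 7.74009 kN/m³.
With the apex down, the centroid sits h/3 = 1.2/3 = 0.4 m below the base (the top edge), so the centroid depth is h_c = 4.31 + 0.4 = 4.71 m.
A = ½ × 1.92 × 1.2 = 1.152 m².
Resultant F = γ·h_c·A = 7.74009 × 4.71 × 1.152 = 41.9971 kN.
I_c = b·h³/36 = 1.92 × 1.2³/36 = 0.09216 m⁴.
Centre of pressure: y_p = y_c + I_c/(y_c·A) = 4.71 + 0.09216/(4.71 × 1.152) = 4.71 + 0.0169851 = 4.72699 m along the plane.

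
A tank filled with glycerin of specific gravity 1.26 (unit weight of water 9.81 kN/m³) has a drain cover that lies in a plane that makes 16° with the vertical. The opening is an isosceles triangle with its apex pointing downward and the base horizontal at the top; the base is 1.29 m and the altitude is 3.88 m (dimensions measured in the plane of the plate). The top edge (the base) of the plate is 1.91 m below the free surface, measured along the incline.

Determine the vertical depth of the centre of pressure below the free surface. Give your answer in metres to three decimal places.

h_p = 3.330 m

γ = 1.26 × 9.81 = 12.3606 kN/m³.
The plate makes 16° with the vertical, i.e. θ = 90° − 16° = 74° to the horizontal. Measuring y along the incline from the free-surface line, vertical depth h = y·sinθ with sinθ = 0.961262.
With the apex down, the centroid sits h/3 = 3.88/3 = 1.29333 m below the base (the top edge), so y_c = 1.91 + 1.29333 = 3.20333 m and h_c = 3.20333 × 0.961262 = 3.07924 m.
A = ½ × 1.29 × 3.88 = 2.5026 m².
Resultant F = γ·h_c·A = 12.3606 × 3.07924 × 2.5026 = 95.2521 kN.
I_c = b·h³/36 = 1.29 × 3.88³/36 = 2.09306 m⁴.
Centre of pressure: y_p = y_c + I_c/(y_c·A) = 3.20333 + 2.09306/(3.20333 × 2.5026) = 3.20333 + 0.261089 = 3.46442 m along the plane.
Vertically, h_p = y_p·sinθ = 3.46442 × 0.961262 = 3.33022 m.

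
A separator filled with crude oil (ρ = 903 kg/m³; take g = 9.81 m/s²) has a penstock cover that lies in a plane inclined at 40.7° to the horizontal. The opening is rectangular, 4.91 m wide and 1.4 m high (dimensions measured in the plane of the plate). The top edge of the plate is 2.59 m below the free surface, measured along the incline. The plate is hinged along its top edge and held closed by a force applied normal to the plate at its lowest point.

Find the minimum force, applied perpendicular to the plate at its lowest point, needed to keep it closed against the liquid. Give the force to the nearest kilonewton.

P ≈ 70 kN

γ = ρg = 903 × 9.81 / 1000 = 8.85843 kN/m³.
Let θ = 40.7° be the plate's angle to the horizontal; measure y along the incline from where the plane meets the free surface. Vertical depth h = y·sinθ with sinθ = 0.652098.
The centroid lies 1.4/2 = 0.7 m below the top edge, so y_c = 2.59 + 0.7 = 3.29 m and h_c = 3.29 × 0.652098 = 2.1454 m.
A = 4.91 × 1.4 = 6.874 m².
Resultant F = γ·h_c·A = 8.85843 × 2.1454 × 6.874 = 130.64 kN.
I_c = b·h³/12 = 4.91 × 1.4³/12 = 1.12275 m⁴.
Centre of pressure: y_p = y_c + I_c/(y_c·A) = 3.29 + 1.12275/(3.29 × 6.874) = 3.29 + 0.0496452 = 3.33965 m along the plane.
The resultant acts 0.7 + 0.0496452 = 0.749645 m (along the plate) below the hinge at the top edge, so the moment about the hinge is M = F × 0.749645 = 130.64 × 0.749645 = 97.9336 kN·m.
A normal force at the bottom, 1.4 m from the hinge, must supply this moment: P = 97.9336/1.4 = 69.9526 kN.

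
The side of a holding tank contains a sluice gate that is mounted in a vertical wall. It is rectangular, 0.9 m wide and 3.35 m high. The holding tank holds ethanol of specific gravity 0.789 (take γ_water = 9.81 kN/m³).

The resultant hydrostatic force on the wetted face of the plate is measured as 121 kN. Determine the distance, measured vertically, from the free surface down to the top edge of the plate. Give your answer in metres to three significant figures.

d_top ≈ 3.51 m

γ = 0.789 × 9.81 = 7.74009 kN/m³.
A = 0.9 × 3.35 = 3.015 m².
From F = γ·h_c·A, the centroid depth is h_c = 121/(7.74009 × 3.015) = 5.18504 m.
The centroid lies 3.35/2 = 1.675 m below the top edge, so the top edge sits at h_top = 5.18504 − 1.675 = 3.51004 m below the surface.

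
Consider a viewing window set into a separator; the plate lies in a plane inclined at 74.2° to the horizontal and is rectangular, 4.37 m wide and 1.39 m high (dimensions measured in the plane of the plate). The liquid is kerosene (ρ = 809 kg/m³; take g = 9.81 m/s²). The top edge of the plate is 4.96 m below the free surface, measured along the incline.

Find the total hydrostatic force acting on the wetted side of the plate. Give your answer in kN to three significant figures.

γ = ρg = 809 × 9.81 / 1000 = 7.93629 kN/m³.
Let θ = 74.2° be the plate's angle to the horizontal; measure y along the incline from where the plane meets the free surface. Vertical depth h = y·sinθ with sinθ = 0.962218.
The centroid lies 1.39/2 = 0.695 m below the top edge, so y_c = 4.96 + 0.695 = 5.655 m and h_c = 5.655 × 0.962218 = 5.44134 m.
A = 4.37 × 1.39 = 6.0743 m².
Resultant F = γ·h_c·A = 7.93629 × 5.44134 × 6.0743 = 262.313 kN.

F ≈ 262 kN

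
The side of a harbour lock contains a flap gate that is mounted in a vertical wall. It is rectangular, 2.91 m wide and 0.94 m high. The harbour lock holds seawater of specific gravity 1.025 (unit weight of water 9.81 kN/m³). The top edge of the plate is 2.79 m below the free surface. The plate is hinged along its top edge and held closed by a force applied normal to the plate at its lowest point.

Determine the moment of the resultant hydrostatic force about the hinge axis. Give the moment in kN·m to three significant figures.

γ = 1.025 × 9.81 = 10.05525 kN/m³.
The centroid lies 0.94/2 = 0.47 m below the top edge, so the centroid depth is h_c = 2.79 + 0.47 = 3.26 m.
A = 2.91 × 0.94 = 2.7354 m².
Resultant F = γ·h_c·A = 10.05525 × 3.26 × 2.7354 = 89.6667 kN.
I_c = b·h³/12 = 2.91 × 0.94³/12 = 0.201417 m⁴.
Centre of pressure: y_p = y_c + I_c/(y_c·A) = 3.26 + 0.201417/(3.26 × 2.7354) = 3.26 + 0.022587 = 3.28259 m along the plane.
The resultant acts 0.47 + 0.022587 = 0.492587 m (along the plate) below the hinge at the top edge, so the moment about the hinge is M = F × 0.492587 = 89.6667 × 0.492587 = 44.1687 kN·m.

M ≈ 44.2 kN·m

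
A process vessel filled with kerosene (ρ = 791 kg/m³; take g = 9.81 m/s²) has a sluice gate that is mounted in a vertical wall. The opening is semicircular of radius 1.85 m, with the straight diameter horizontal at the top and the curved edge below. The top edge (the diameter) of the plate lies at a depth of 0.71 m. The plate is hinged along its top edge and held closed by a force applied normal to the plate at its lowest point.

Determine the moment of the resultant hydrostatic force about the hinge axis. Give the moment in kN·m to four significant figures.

γ = ρg = 791 × 9.81 / 1000 = 7.75971 kN/m³.
The centroid of a semicircle lies 4r/(3π) = 0.785164 m from the diameter, here below the top edge, so the centroid depth is h_c = 0.71 + 0.785164 = 1.49516 m.
A = πr²/2 = π × 1.85²/2 = 5.37605 m².
Resultant F = γ·h_c·A = 7.75971 × 1.49516 × 5.37605 = 62.373 kN.
I_c = (π/8 − 8/(9π))·r⁴ = 0.109757 × 1.85⁴ = 1.28564 m⁴.
Centre of pressure: y_p = y_c + I_c/(y_c·A) = 1.49516 + 1.28564/(1.49516 × 5.37605) = 1.49516 + 0.159944 = 1.6551 m along the plane.
The resultant acts 0.785164 + 0.159944 = 0.945108 m (along the plate) below the hinge at the top edge, so the moment about the hinge is M = F × 0.945108 = 62.373 × 0.945108 = 58.9492 kN·m.

M ≈ 58.95 kN·m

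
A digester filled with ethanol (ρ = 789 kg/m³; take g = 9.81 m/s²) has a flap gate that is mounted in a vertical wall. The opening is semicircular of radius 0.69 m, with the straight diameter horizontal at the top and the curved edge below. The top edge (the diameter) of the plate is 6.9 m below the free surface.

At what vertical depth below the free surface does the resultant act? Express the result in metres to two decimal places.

γ = ρg = 789 × 9.81 / 1000 = 7.74009 kN/m³.
The centroid of a semicircle lies 4r/(3π) = 0.292845 m from the diameter, here below the top edge, so the centroid depth is h_c = 6.9 + 0.292845 = 7.19285 m.
A = πr²/2 = π × 0.69²/2 = 0.747856 m².
Resultant F = γ·h_c·A = 7.74009 × 7.19285 × 0.747856 = 41.6356 kN.
I_c = (π/8 − 8/(9π))·r⁴ = 0.109757 × 0.69⁴ = 0.0248788 m⁴.
Centre of pressure: y_p = y_c + I_c/(y_c·A) = 7.19285 + 0.0248788/(7.19285 × 0.747856) = 7.19285 + 0.00462499 = 7.19747 m along the plane.

h_p = 7.20 m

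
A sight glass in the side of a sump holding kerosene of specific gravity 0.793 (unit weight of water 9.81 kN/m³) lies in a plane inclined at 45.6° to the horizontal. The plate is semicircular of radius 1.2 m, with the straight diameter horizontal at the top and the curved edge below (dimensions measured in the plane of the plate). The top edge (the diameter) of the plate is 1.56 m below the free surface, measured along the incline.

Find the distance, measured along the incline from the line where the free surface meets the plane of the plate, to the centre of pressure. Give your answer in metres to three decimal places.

y_p = 2.118 m

γ = 0.793 × 9.81 = 7.77933 kN/m³.
Let θ = 45.6° be the plate's angle to the horizontal; measure y along the incline from where the plane meets the free surface. Vertical depth h = y·sinθ with sinθ = 0.714473.
The centroid of a semicircle lies 4r/(3π) = 0.509296 m from the diameter, here below the top edge, so y_c = 1.56 + 0.509296 = 2.0693 m and h_c = 2.0693 × 0.714473 = 1.47846 m.
A = πr²/2 = π × 1.2²/2 = 2.26195 m².
Resultant F = γ·h_c·A = 7.77933 × 1.47846 × 2.26195 = 26.0157 kN.
I_c = (π/8 − 8/(9π))·r⁴ = 0.109757 × 1.2⁴ = 0.227592 m⁴.
Centre of pressure: y_p = y_c + I_c/(y_c·A) = 2.0693 + 0.227592/(2.0693 × 2.26195) = 2.0693 + 0.048624 = 2.11792 m along the plane.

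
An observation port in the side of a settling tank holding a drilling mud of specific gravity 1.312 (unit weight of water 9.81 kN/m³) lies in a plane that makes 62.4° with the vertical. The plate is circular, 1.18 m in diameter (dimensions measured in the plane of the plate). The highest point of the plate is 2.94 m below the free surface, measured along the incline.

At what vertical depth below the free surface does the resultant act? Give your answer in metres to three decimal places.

γ = 1.312 × 9.81 = 12.87072 kN/m³.
The plate makes 62.4° with the vertical, i.e. θ = 90° − 62.4° = 27.6° to the horizontal. Measuring y along the incline from the free-surface line, vertical depth h = y·sinθ with sinθ = 0.463296.
The centroid is at the centre, 0.59 m below the top of the plate, so y_c = 2.94 + 0.59 = 3.53 m and h_c = 3.53 × 0.463296 = 1.63543 m.
A = π(0.59)² = 1.09359 m².
Resultant F = γ·h_c·A = 12.87072 × 1.63543 × 1.09359 = 23.0192 kN.
I_c = πr⁴/4 = π × 0.59⁴/4 = 0.0951695 m⁴.
Centre of pressure: y_p = y_c + I_c/(y_c·A) = 3.53 + 0.0951695/(3.53 × 1.09359) = 3.53 + 0.0246529 = 3.55465 m along the plane.
Vertically, h_p = y_p·sinθ = 3.55465 × 0.463296 = 1.64686 m.

h_p = 1.647 m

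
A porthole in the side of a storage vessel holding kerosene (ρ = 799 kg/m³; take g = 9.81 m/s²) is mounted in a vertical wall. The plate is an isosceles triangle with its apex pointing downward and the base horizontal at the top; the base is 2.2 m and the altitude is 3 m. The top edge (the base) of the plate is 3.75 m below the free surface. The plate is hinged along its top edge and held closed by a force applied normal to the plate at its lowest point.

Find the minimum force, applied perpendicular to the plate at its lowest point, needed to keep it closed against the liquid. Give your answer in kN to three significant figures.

γ = ρg = 799 × 9.81 / 1000 = 7.83819 kN/m³.
With the apex down, the centroid sits h/3 = 3/3 = 1 m below the base (the top edge), so the centroid depth is h_c = 3.75 + 1 = 4.75 m.
A = ½ × 2.2 × 3 = 3.3 m².
Resultant F = γ·h_c·A = 7.83819 × 4.75 × 3.3 = 122.864 kN.
I_c = b·h³/36 = 2.2 × 3³/36 = 1.65 m⁴.
Centre of pressure: y_p = y_c + I_c/(y_c·A) = 4.75 + 1.65/(4.75 × 3.3) = 4.75 + 0.105263 = 4.85526 m along the plane.
The resultant acts 1 + 0.105263 = 1.10526 m (along the plate) below the hinge at the top edge, so the moment about the hinge is M = F × 1.10526 = 122.864 × 1.10526 = 135.797 kN·m.
A normal force at the bottom, 3 m from the hinge, must supply this moment: P = 135.797/3 = 45.2657 kN.

P ≈ 45.3 kN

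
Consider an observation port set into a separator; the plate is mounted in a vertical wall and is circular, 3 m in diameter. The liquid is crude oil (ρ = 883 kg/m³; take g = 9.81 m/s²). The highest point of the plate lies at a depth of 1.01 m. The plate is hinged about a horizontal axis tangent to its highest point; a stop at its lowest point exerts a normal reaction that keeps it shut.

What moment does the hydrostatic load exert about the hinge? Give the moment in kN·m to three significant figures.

γ = ρg = 883 × 9.81 / 1000 = 8.66223 kN/m³.
The centroid is at the centre, 1.5 m below the top of the plate, so the centroid depth is h_c = 1.01 + 1.5 = 2.51 m.
A = π(1.5)² = 7.06858 m².
Resultant F = γ·h_c·A = 8.66223 × 2.51 × 7.06858 = 153.686 kN.
I_c = πr⁴/4 = π × 1.5⁴/4 = 3.97608 m⁴.
Centre of pressure: y_p = y_c + I_c/(y_c·A) = 2.51 + 3.97608/(2.51 × 7.06858) = 2.51 + 0.224104 = 2.7341 m along the plane.
The resultant acts 1.5 + 0.224104 = 1.7241 m (along the plate) below the hinge at the top edge, so the moment about the hinge is M = F × 1.7241 = 153.686 × 1.7241 = 264.97 kN·m.

M ≈ 265 kN·m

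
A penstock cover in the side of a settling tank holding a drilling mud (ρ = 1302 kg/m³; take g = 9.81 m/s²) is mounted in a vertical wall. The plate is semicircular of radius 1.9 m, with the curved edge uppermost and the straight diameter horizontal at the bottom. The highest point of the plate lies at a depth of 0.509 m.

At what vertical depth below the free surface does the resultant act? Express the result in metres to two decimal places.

γ = ρg = 1302 × 9.81 / 1000 = 12.77262 kN/m³.
The centroid lies 4r/(3π) = 0.806385 m above the diameter, so r − 4r/(3π) = 1.9 − 0.806385 = 1.09361 m below the topmost point, so the centroid depth is h_c = 0.509 + 1.09361 = 1.60261 m.
A = πr²/2 = π × 1.9²/2 = 5.67057 m².
Resultant F = γ·h_c·A = 12.77262 × 1.60261 × 5.67057 = 116.074 kN.
I_c = (π/8 − 8/(9π))·r⁴ = 0.109757 × 1.9⁴ = 1.43036 m⁴.
Centre of pressure: y_p = y_c + I_c/(y_c·A) = 1.60261 + 1.43036/(1.60261 × 5.67057) = 1.60261 + 0.157395 = 1.76001 m along the plane.

h_p = 1.76 m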